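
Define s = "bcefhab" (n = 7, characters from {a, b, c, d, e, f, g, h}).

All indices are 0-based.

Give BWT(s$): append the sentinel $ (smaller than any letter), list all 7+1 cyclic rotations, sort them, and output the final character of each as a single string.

rank  rotation  last
    0  $bcefhab  b
    1  ab$bcefh  h
    2  b$bcefha  a
    3  bcefhab$  $
    4  cefhab$b  b
    5  efhab$bc  c
    6  fhab$bce  e
    7  hab$bcef  f

bha$bcef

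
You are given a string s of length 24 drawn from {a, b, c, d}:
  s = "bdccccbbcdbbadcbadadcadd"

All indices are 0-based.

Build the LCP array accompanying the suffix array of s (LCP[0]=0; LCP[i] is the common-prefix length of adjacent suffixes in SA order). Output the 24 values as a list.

[0, 2, 3, 2, 0, 3, 1, 2, 1, 1, 0, 1, 2, 1, 2, 3, 1, 0, 1, 1, 1, 2, 2, 1]

sorted suffixes:
  #0 SA[0]=16  'adadcadd'
  #1 SA[1]=18  'adcadd'
  #2 SA[2]=12  'adcbadadcadd'
  #3 SA[3]=21  'add'
  #4 SA[4]=15  'badadcadd'
  #5 SA[5]=11  'badcbadadcadd'
  #6 SA[6]=10  'bbadcbadadcadd'
  #7 SA[7]=6  'bbcdbbadcbadadcadd'
  #8 SA[8]=7  'bcdbbadcbadadcadd'
  #9 SA[9]=0  'bdccccbbcdbbadcbadadcadd'
  #10 SA[10]=20  'cadd'
  #11 SA[11]=14  'cbadadcadd'
  #12 SA[12]=5  'cbbcdbbadcbadadcadd'
  #13 SA[13]=4  'ccbbcdbbadcbadadcadd'
  #14 SA[14]=3  'cccbbcdbbadcbadadcadd'
  #15 SA[15]=2  'ccccbbcdbbadcbadadcadd'
  #16 SA[16]=8  'cdbbadcbadadcadd'
  #17 SA[17]=23  'd'
  #18 SA[18]=17  'dadcadd'
  #19 SA[19]=9  'dbbadcbadadcadd'
  #20 SA[20]=19  'dcadd'
  #21 SA[21]=13  'dcbadadcadd'
  #22 SA[22]=1  'dccccbbcdbbadcbadadcadd'
  #23 SA[23]=22  'dd'

SA = [16, 18, 12, 21, 15, 11, 10, 6, 7, 0, 20, 14, 5, 4, 3, 2, 8, 23, 17, 9, 19, 13, 1, 22]
i: (SA[i-1],SA[i]) lcp shared
  1: (16,18) 2 'ad'
  2: (18,12) 3 'adc'
  3: (12,21) 2 'ad'
  4: (21,15) 0 ''
  5: (15,11) 3 'bad'
  6: (11,10) 1 'b'
  7: (10,6) 2 'bb'
  8: (6,7) 1 'b'
  9: (7,0) 1 'b'
  10: (0,20) 0 ''
  11: (20,14) 1 'c'
  12: (14,5) 2 'cb'
  13: (5,4) 1 'c'
  14: (4,3) 2 'cc'
  15: (3,2) 3 'ccc'
  16: (2,8) 1 'c'
  17: (8,23) 0 ''
  18: (23,17) 1 'd'
  19: (17,9) 1 'd'
  20: (9,19) 1 'd'
  21: (19,13) 2 'dc'
  22: (13,1) 2 'dc'
  23: (1,22) 1 'd'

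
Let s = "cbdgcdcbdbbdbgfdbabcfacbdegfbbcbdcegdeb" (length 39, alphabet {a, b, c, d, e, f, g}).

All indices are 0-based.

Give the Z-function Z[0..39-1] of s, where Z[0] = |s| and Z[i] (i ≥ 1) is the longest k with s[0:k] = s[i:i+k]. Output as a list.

Z[0]=39
i=1: fresh scan; Z[1]=0
i=2: fresh scan; Z[2]=0
i=3: fresh scan; Z[3]=0
i=4: fresh scan; Z[4]=1 grow→box=[4,5)
i=5: fresh scan; Z[5]=0
i=6: fresh scan; Z[6]=3 grow→box=[6,9)
i=7: min(r-i=2, Z[1]=0)=0; Z[7]=0
i=8: min(r-i=1, Z[2]=0)=0; Z[8]=0
i=9: fresh scan; Z[9]=0
i=10: fresh scan; Z[10]=0
i=11: fresh scan; Z[11]=0
i=12: fresh scan; Z[12]=0
i=13: fresh scan; Z[13]=0
i=14: fresh scan; Z[14]=0
i=15: fresh scan; Z[15]=0
i=16: fresh scan; Z[16]=0
i=17: fresh scan; Z[17]=0
i=18: fresh scan; Z[18]=0
i=19: fresh scan; Z[19]=1 grow→box=[19,20)
i=20: fresh scan; Z[20]=0
i=21: fresh scan; Z[21]=0
i=22: fresh scan; Z[22]=3 grow→box=[22,25)
i=23: min(r-i=2, Z[1]=0)=0; Z[23]=0
i=24: min(r-i=1, Z[2]=0)=0; Z[24]=0
i=25: fresh scan; Z[25]=0
i=26: fresh scan; Z[26]=0
i=27: fresh scan; Z[27]=0
i=28: fresh scan; Z[28]=0
i=29: fresh scan; Z[29]=0
i=30: fresh scan; Z[30]=3 grow→box=[30,33)
i=31: min(r-i=2, Z[1]=0)=0; Z[31]=0
i=32: min(r-i=1, Z[2]=0)=0; Z[32]=0
i=33: fresh scan; Z[33]=1 grow→box=[33,34)
i=34: fresh scan; Z[34]=0
i=35: fresh scan; Z[35]=0
i=36: fresh scan; Z[36]=0
i=37: fresh scan; Z[37]=0
i=38: fresh scan; Z[38]=0

[39, 0, 0, 0, 1, 0, 3, 0, 0, 0, 0, 0, 0, 0, 0, 0, 0, 0, 0, 1, 0, 0, 3, 0, 0, 0, 0, 0, 0, 0, 3, 0, 0, 1, 0, 0, 0, 0, 0]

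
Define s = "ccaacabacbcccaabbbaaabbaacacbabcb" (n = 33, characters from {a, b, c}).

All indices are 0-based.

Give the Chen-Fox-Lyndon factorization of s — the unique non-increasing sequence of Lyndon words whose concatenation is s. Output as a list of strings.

["c", "c", "aacabacbccc", "aabbb", "aaabbaacacbabcb"]

emit factor 1: 'c' (i=0, period=1)
emit factor 2: 'c' (i=1, period=1)
emit factor 3: 'aacabacbccc' (i=2, period=11)
emit factor 4: 'aabbb' (i=13, period=5)
emit factor 5: 'aaabbaacacbabcb' (i=18, period=15)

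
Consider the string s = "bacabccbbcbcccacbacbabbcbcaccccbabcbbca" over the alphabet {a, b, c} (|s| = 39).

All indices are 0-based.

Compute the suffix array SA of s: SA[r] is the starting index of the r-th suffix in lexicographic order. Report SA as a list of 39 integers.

[38, 20, 32, 3, 1, 17, 14, 26, 19, 31, 0, 16, 35, 21, 7, 36, 24, 33, 22, 8, 4, 10, 37, 2, 13, 25, 18, 30, 15, 34, 6, 23, 9, 12, 29, 5, 11, 28, 27]

rank | idx | suffix
   0 |  38 | a
   1 |  20 | abbcbcaccccbabcbbca
   2 |  32 | abcbbca
   3 |   3 | abccbbcbcccacbacbabbcbcaccccbabcbbca
   4 |   1 | acabccbbcbcccacbacbabbcbcaccccbabcbbca
   5 |  17 | acbabbcbcaccccbabcbbca
   6 |  14 | acbacbabbcbcaccccbabcbbca
   7 |  26 | accccbabcbbca
   8 |  19 | babbcbcaccccbabcbbca
   9 |  31 | babcbbca
  10 |   0 | bacabccbbcbcccacbacbabbcbcaccccbabcbbca
  11 |  16 | bacbabbcbcaccccbabcbbca
  12 |  35 | bbca
  13 |  21 | bbcbcaccccbabcbbca
  14 |   7 | bbcbcccacbacbabbcbcaccccbabcbbca
  15 |  36 | bca
  16 |  24 | bcaccccbabcbbca
  17 |  33 | bcbbca
  18 |  22 | bcbcaccccbabcbbca
  19 |   8 | bcbcccacbacbabbcbcaccccbabcbbca
  20 |   4 | bccbbcbcccacbacbabbcbcaccccbabcbbca
  21 |  10 | bcccacbacbabbcbcaccccbabcbbca
  22 |  37 | ca
  23 |   2 | cabccbbcbcccacbacbabbcbcaccccbabcbbca
  24 |  13 | cacbacbabbcbcaccccbabcbbca
  25 |  25 | caccccbabcbbca
  26 |  18 | cbabbcbcaccccbabcbbca
  27 |  30 | cbabcbbca
  28 |  15 | cbacbabbcbcaccccbabcbbca
  29 |  34 | cbbca
  30 |   6 | cbbcbcccacbacbabbcbcaccccbabcbbca
  31 |  23 | cbcaccccbabcbbca
  32 |   9 | cbcccacbacbabbcbcaccccbabcbbca
  33 |  12 | ccacbacbabbcbcaccccbabcbbca
  34 |  29 | ccbabcbbca
  35 |   5 | ccbbcbcccacbacbabbcbcaccccbabcbbca
  36 |  11 | cccacbacbabbcbcaccccbabcbbca
  37 |  28 | cccbabcbbca
  38 |  27 | ccccbabcbbca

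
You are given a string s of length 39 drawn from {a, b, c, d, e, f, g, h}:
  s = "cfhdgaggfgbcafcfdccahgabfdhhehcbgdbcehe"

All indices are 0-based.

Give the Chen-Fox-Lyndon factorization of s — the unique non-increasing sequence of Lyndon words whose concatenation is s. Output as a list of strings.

emit factor 1: 'cfhdg' (i=0, period=5)
emit factor 2: 'aggfgbc' (i=5, period=7)
emit factor 3: 'afcfdccahg' (i=12, period=10)
emit factor 4: 'abfdhhehcbgdbcehe' (i=22, period=17)

["cfhdg", "aggfgbc", "afcfdccahg", "abfdhhehcbgdbcehe"]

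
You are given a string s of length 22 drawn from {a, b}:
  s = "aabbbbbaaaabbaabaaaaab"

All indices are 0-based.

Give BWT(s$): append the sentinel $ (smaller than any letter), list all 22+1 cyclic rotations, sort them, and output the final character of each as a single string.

rank  rotation                 last
    0  $aabbbbbaaaabbaabaaaaab  b
    1  aaaaab$aabbbbbaaaabbaab  b
    2  aaaab$aabbbbbaaaabbaaba  a
    3  aaaabbaabaaaaab$aabbbbb  b
    4  aaab$aabbbbbaaaabbaabaa  a
    5  aaabbaabaaaaab$aabbbbba  a
    6  aab$aabbbbbaaaabbaabaaa  a
    7  aabaaaaab$aabbbbbaaaabb  b
    8  aabbaabaaaaab$aabbbbbaa  a
    9  aabbbbbaaaabbaabaaaaab$  $
   10  ab$aabbbbbaaaabbaabaaaa  a
   11  abaaaaab$aabbbbbaaaabba  a
   12  abbaabaaaaab$aabbbbbaaa  a
   13  abbbbbaaaabbaabaaaaab$a  a
   14  b$aabbbbbaaaabbaabaaaaa  a
   15  baaaaab$aabbbbbaaaabbaa  a
   16  baaaabbaabaaaaab$aabbbb  b
   17  baabaaaaab$aabbbbbaaaab  b
   18  bbaaaabbaabaaaaab$aabbb  b
   19  bbaabaaaaab$aabbbbbaaaa  a
   20  bbbaaaabbaabaaaaab$aabb  b
   21  bbbbaaaabbaabaaaaab$aab  b
   22  bbbbbaaaabbaabaaaaab$aa  a

bbabaaaba$aaaaaabbbabba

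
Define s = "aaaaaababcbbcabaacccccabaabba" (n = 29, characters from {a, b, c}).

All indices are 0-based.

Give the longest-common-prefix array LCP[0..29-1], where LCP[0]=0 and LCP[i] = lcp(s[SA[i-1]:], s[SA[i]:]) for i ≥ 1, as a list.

[0, 1, 5, 4, 3, 2, 3, 2, 1, 4, 3, 2, 2, 1, 0, 2, 3, 2, 1, 2, 1, 2, 0, 5, 1, 1, 2, 3, 4]

rank | idx | suffix
   0 |  28 | a
   1 |   0 | aaaaaababcbbcabaacccccabaabba
   2 |   1 | aaaaababcbbcabaacccccabaabba
   3 |   2 | aaaababcbbcabaacccccabaabba
   4 |   3 | aaababcbbcabaacccccabaabba
   5 |   4 | aababcbbcabaacccccabaabba
   6 |  24 | aabba
   7 |  15 | aacccccabaabba
   8 |  22 | abaabba
   9 |  13 | abaacccccabaabba
  10 |   5 | ababcbbcabaacccccabaabba
  11 |  25 | abba
  12 |   7 | abcbbcabaacccccabaabba
  13 |  16 | acccccabaabba
  14 |  27 | ba
  15 |  23 | baabba
  16 |  14 | baacccccabaabba
  17 |   6 | babcbbcabaacccccabaabba
  18 |  26 | bba
  19 |  10 | bbcabaacccccabaabba
  20 |  11 | bcabaacccccabaabba
  21 |   8 | bcbbcabaacccccabaabba
  22 |  21 | cabaabba
  23 |  12 | cabaacccccabaabba
  24 |   9 | cbbcabaacccccabaabba
  25 |  20 | ccabaabba
  26 |  19 | cccabaabba
  27 |  18 | ccccabaabba
  28 |  17 | cccccabaabba

SA = [28, 0, 1, 2, 3, 4, 24, 15, 22, 13, 5, 25, 7, 16, 27, 23, 14, 6, 26, 10, 11, 8, 21, 12, 9, 20, 19, 18, 17]
i: (SA[i-1],SA[i]) lcp shared
  1: (28,0) 1 'a'
  2: (0,1) 5 'aaaaa'
  3: (1,2) 4 'aaaa'
  4: (2,3) 3 'aaa'
  5: (3,4) 2 'aa'
  6: (4,24) 3 'aab'
  7: (24,15) 2 'aa'
  8: (15,22) 1 'a'
  9: (22,13) 4 'abaa'
  10: (13,5) 3 'aba'
  11: (5,25) 2 'ab'
  12: (25,7) 2 'ab'
  13: (7,16) 1 'a'
  14: (16,27) 0 ''
  15: (27,23) 2 'ba'
  16: (23,14) 3 'baa'
  17: (14,6) 2 'ba'
  18: (6,26) 1 'b'
  19: (26,10) 2 'bb'
  20: (10,11) 1 'b'
  21: (11,8) 2 'bc'
  22: (8,21) 0 ''
  23: (21,12) 5 'cabaa'
  24: (12,9) 1 'c'
  25: (9,20) 1 'c'
  26: (20,19) 2 'cc'
  27: (19,18) 3 'ccc'
  28: (18,17) 4 'cccc'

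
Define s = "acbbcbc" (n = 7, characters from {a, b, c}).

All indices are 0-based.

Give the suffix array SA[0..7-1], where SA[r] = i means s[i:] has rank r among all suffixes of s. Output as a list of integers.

rank→(start, suffix):
  0 → (0, 'acbbcbc')
  1 → (2, 'bbcbc')
  2 → (5, 'bc')
  3 → (3, 'bcbc')
  4 → (6, 'c')
  5 → (1, 'cbbcbc')
  6 → (4, 'cbc')

[0, 2, 5, 3, 6, 1, 4]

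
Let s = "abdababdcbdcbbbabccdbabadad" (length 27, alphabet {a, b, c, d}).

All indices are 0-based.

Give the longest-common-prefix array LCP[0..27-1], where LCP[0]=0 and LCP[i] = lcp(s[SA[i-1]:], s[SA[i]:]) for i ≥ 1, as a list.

[0, 3, 2, 2, 3, 1, 2, 0, 3, 3, 2, 1, 2, 1, 1, 2, 4, 0, 2, 1, 1, 0, 1, 2, 1, 1, 3]

rank | idx | suffix
   0 |   3 | ababdcbdcbbbabccdbabadad
   1 |  21 | abadad
   2 |  15 | abccdbabadad
   3 |   0 | abdababdcbdcbbbabccdbabadad
   4 |   5 | abdcbdcbbbabccdbabadad
   5 |  25 | ad
   6 |  23 | adad
   7 |  20 | babadad
   8 |  14 | babccdbabadad
   9 |   4 | babdcbdcbbbabccdbabadad
  10 |  22 | badad
  11 |  13 | bbabccdbabadad
  12 |  12 | bbbabccdbabadad
  13 |  16 | bccdbabadad
  14 |   1 | bdababdcbdcbbbabccdbabadad
  15 |   9 | bdcbbbabccdbabadad
  16 |   6 | bdcbdcbbbabccdbabadad
  17 |  11 | cbbbabccdbabadad
  18 |   8 | cbdcbbbabccdbabadad
  19 |  17 | ccdbabadad
  20 |  18 | cdbabadad
  21 |  26 | d
  22 |   2 | dababdcbdcbbbabccdbabadad
  23 |  24 | dad
  24 |  19 | dbabadad
  25 |  10 | dcbbbabccdbabadad
  26 |   7 | dcbdcbbbabccdbabadad

SA = [3, 21, 15, 0, 5, 25, 23, 20, 14, 4, 22, 13, 12, 16, 1, 9, 6, 11, 8, 17, 18, 26, 2, 24, 19, 10, 7]
rank  pair      lcp
   1  s[3:],s[21:]  3  'aba'
   2  s[21:],s[15:]  2  'ab'
   3  s[15:],s[0:]  2  'ab'
   4  s[0:],s[5:]  3  'abd'
   5  s[5:],s[25:]  1  'a'
   6  s[25:],s[23:]  2  'ad'
   7  s[23:],s[20:]  0  ''
   8  s[20:],s[14:]  3  'bab'
   9  s[14:],s[4:]  3  'bab'
  10  s[4:],s[22:]  2  'ba'
  11  s[22:],s[13:]  1  'b'
  12  s[13:],s[12:]  2  'bb'
  13  s[12:],s[16:]  1  'b'
  14  s[16:],s[1:]  1  'b'
  15  s[1:],s[9:]  2  'bd'
  16  s[9:],s[6:]  4  'bdcb'
  17  s[6:],s[11:]  0  ''
  18  s[11:],s[8:]  2  'cb'
  19  s[8:],s[17:]  1  'c'
  20  s[17:],s[18:]  1  'c'
  21  s[18:],s[26:]  0  ''
  22  s[26:],s[2:]  1  'd'
  23  s[2:],s[24:]  2  'da'
  24  s[24:],s[19:]  1  'd'
  25  s[19:],s[10:]  1  'd'
  26  s[10:],s[7:]  3  'dcb'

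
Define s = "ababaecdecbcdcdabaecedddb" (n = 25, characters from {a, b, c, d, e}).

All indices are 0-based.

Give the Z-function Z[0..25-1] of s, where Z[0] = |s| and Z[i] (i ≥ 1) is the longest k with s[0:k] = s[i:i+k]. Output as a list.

[25, 0, 3, 0, 1, 0, 0, 0, 0, 0, 0, 0, 0, 0, 0, 3, 0, 1, 0, 0, 0, 0, 0, 0, 0]

Z[0]=25
i=1: fresh scan; Z[1]=0
i=2: fresh scan; Z[2]=3 scan→box=[2,5)
i=3: min(r-i=2, Z[1]=0)=0; Z[3]=0
i=4: min(r-i=1, Z[2]=3)=1; Z[4]=1
i=5: fresh scan; Z[5]=0
i=6: fresh scan; Z[6]=0
i=7: fresh scan; Z[7]=0
i=8: fresh scan; Z[8]=0
i=9: fresh scan; Z[9]=0
i=10: fresh scan; Z[10]=0
i=11: fresh scan; Z[11]=0
i=12: fresh scan; Z[12]=0
i=13: fresh scan; Z[13]=0
i=14: fresh scan; Z[14]=0
i=15: fresh scan; Z[15]=3 scan→box=[15,18)
i=16: min(r-i=2, Z[1]=0)=0; Z[16]=0
i=17: min(r-i=1, Z[2]=3)=1; Z[17]=1
i=18: fresh scan; Z[18]=0
i=19: fresh scan; Z[19]=0
i=20: fresh scan; Z[20]=0
i=21: fresh scan; Z[21]=0
i=22: fresh scan; Z[22]=0
i=23: fresh scan; Z[23]=0
i=24: fresh scan; Z[24]=0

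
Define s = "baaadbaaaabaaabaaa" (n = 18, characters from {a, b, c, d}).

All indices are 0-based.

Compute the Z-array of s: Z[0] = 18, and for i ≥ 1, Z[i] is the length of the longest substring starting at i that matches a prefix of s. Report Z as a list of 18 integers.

Z[0]=18
i=1: outside box; Z[1]=0
i=2: outside box; Z[2]=0
i=3: outside box; Z[3]=0
i=4: outside box; Z[4]=0
i=5: outside box; Z[5]=4 scan→box=[5,9)
i=6: min(r-i=3, Z[1]=0)=0; Z[6]=0
i=7: min(r-i=2, Z[2]=0)=0; Z[7]=0
i=8: min(r-i=1, Z[3]=0)=0; Z[8]=0
i=9: outside box; Z[9]=0
i=10: outside box; Z[10]=4 scan→box=[10,14)
i=11: min(r-i=3, Z[1]=0)=0; Z[11]=0
i=12: min(r-i=2, Z[2]=0)=0; Z[12]=0
i=13: min(r-i=1, Z[3]=0)=0; Z[13]=0
i=14: outside box; Z[14]=4 scan→box=[14,18)
i=15: min(r-i=3, Z[1]=0)=0; Z[15]=0
i=16: min(r-i=2, Z[2]=0)=0; Z[16]=0
i=17: min(r-i=1, Z[3]=0)=0; Z[17]=0

[18, 0, 0, 0, 0, 4, 0, 0, 0, 0, 4, 0, 0, 0, 4, 0, 0, 0]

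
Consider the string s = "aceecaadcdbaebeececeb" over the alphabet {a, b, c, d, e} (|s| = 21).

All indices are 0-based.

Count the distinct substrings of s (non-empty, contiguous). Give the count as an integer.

rank→(start, suffix):
  0 → (5, 'aadcdbaebeececeb')
  1 → (0, 'aceecaadcdbaebeececeb')
  2 → (6, 'adcdbaebeececeb')
  3 → (11, 'aebeececeb')
  4 → (20, 'b')
  5 → (10, 'baebeececeb')
  6 → (13, 'beececeb')
  7 → (4, 'caadcdbaebeececeb')
  8 → (8, 'cdbaebeececeb')
  9 → (18, 'ceb')
  10 → (16, 'ceceb')
  11 → (1, 'ceecaadcdbaebeececeb')
  12 → (9, 'dbaebeececeb')
  13 → (7, 'dcdbaebeececeb')
  14 → (19, 'eb')
  15 → (12, 'ebeececeb')
  16 → (3, 'ecaadcdbaebeececeb')
  17 → (17, 'eceb')
  18 → (15, 'ececeb')
  19 → (2, 'eecaadcdbaebeececeb')
  20 → (14, 'eececeb')

SA = [5, 0, 6, 11, 20, 10, 13, 4, 8, 18, 16, 1, 9, 7, 19, 12, 3, 17, 15, 2, 14]
rank  pair      lcp
   1  s[5:],s[0:]  1  'a'
   2  s[0:],s[6:]  1  'a'
   3  s[6:],s[11:]  1  'a'
   4  s[11:],s[20:]  0  ''
   5  s[20:],s[10:]  1  'b'
   6  s[10:],s[13:]  1  'b'
   7  s[13:],s[4:]  0  ''
   8  s[4:],s[8:]  1  'c'
   9  s[8:],s[18:]  1  'c'
  10  s[18:],s[16:]  2  'ce'
  11  s[16:],s[1:]  2  'ce'
  12  s[1:],s[9:]  0  ''
  13  s[9:],s[7:]  1  'd'
  14  s[7:],s[19:]  0  ''
  15  s[19:],s[12:]  2  'eb'
  16  s[12:],s[3:]  1  'e'
  17  s[3:],s[17:]  2  'ec'
  18  s[17:],s[15:]  3  'ece'
  19  s[15:],s[2:]  1  'e'
  20  s[2:],s[14:]  3  'eec'

n(n+1)/2 = 21·22/2 = 231
Σ LCP = 0 + 1 + 1 + 1 + 0 + 1 + 1 + 0 + 1 + 1 + 2 + 2 + 0 + 1 + 0 + 2 + 1 + 2 + 3 + 1 + 3 = 24
distinct = 231 − 24 = 207

207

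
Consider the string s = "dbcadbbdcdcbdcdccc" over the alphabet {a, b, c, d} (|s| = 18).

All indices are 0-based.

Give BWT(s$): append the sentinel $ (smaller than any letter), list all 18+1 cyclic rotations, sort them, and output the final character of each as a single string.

rank  rotation             last
    0  $dbcadbbdcdcbdcdccc  c
    1  adbbdcdcbdcdccc$dbc  c
    2  bbdcdcbdcdccc$dbcad  d
    3  bcadbbdcdcbdcdccc$d  d
    4  bdcdcbdcdccc$dbcadb  b
    5  bdcdccc$dbcadbbdcdc  c
    6  c$dbcadbbdcdcbdcdcc  c
    7  cadbbdcdcbdcdccc$db  b
    8  cbdcdccc$dbcadbbdcd  d
    9  cc$dbcadbbdcdcbdcdc  c
   10  ccc$dbcadbbdcdcbdcd  d
   11  cdcbdcdccc$dbcadbbd  d
   12  cdccc$dbcadbbdcdcbd  d
   13  dbbdcdcbdcdccc$dbca  a
   14  dbcadbbdcdcbdcdccc$  $
   15  dcbdcdccc$dbcadbbdc  c
   16  dccc$dbcadbbdcdcbdc  c
   17  dcdcbdcdccc$dbcadbb  b
   18  dcdccc$dbcadbbdcdcb  b

ccddbccbdcddda$ccbb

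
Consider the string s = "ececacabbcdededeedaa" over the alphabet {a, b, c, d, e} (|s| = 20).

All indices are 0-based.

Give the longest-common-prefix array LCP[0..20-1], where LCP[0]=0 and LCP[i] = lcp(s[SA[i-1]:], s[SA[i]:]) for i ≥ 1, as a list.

rank→(start, suffix):
  0 → (19, 'a')
  1 → (18, 'aa')
  2 → (6, 'abbcdededeedaa')
  3 → (4, 'acabbcdededeedaa')
  4 → (7, 'bbcdededeedaa')
  5 → (8, 'bcdededeedaa')
  6 → (5, 'cabbcdededeedaa')
  7 → (3, 'cacabbcdededeedaa')
  8 → (9, 'cdededeedaa')
  9 → (1, 'cecacabbcdededeedaa')
  10 → (17, 'daa')
  11 → (10, 'dededeedaa')
  12 → (12, 'dedeedaa')
  13 → (14, 'deedaa')
  14 → (2, 'ecacabbcdededeedaa')
  15 → (0, 'ececacabbcdededeedaa')
  16 → (16, 'edaa')
  17 → (11, 'ededeedaa')
  18 → (13, 'edeedaa')
  19 → (15, 'eedaa')

SA = [19, 18, 6, 4, 7, 8, 5, 3, 9, 1, 17, 10, 12, 14, 2, 0, 16, 11, 13, 15]
[i] adj suffixes → lcp
  [1] 19/18 → 1 ('a')
  [2] 18/6 → 1 ('a')
  [3] 6/4 → 1 ('a')
  [4] 4/7 → 0 ('')
  [5] 7/8 → 1 ('b')
  [6] 8/5 → 0 ('')
  [7] 5/3 → 2 ('ca')
  [8] 3/9 → 1 ('c')
  [9] 9/1 → 1 ('c')
  [10] 1/17 → 0 ('')
  [11] 17/10 → 1 ('d')
  [12] 10/12 → 4 ('dede')
  [13] 12/14 → 2 ('de')
  [14] 14/2 → 0 ('')
  [15] 2/0 → 2 ('ec')
  [16] 0/16 → 1 ('e')
  [17] 16/11 → 2 ('ed')
  [18] 11/13 → 3 ('ede')
  [19] 13/15 → 1 ('e')

[0, 1, 1, 1, 0, 1, 0, 2, 1, 1, 0, 1, 4, 2, 0, 2, 1, 2, 3, 1]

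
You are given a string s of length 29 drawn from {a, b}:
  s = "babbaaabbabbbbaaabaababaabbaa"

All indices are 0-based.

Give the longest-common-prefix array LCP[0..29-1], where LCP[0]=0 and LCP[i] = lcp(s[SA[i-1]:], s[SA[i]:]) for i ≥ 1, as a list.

[0, 1, 2, 4, 2, 4, 3, 5, 1, 5, 3, 2, 5, 4, 3, 0, 3, 5, 3, 4, 2, 3, 4, 1, 4, 6, 3, 2, 3]

rank→(start, suffix):
  0 → (28, 'a')
  1 → (27, 'aa')
  2 → (14, 'aaabaababaabbaa')
  3 → (4, 'aaabbabbbbaaabaababaabbaa')
  4 → (15, 'aabaababaabbaa')
  5 → (18, 'aababaabbaa')
  6 → (23, 'aabbaa')
  7 → (5, 'aabbabbbbaaabaababaabbaa')
  8 → (16, 'abaababaabbaa')
  9 → (21, 'abaabbaa')
  10 → (19, 'ababaabbaa')
  11 → (24, 'abbaa')
  12 → (1, 'abbaaabbabbbbaaabaababaabbaa')
  13 → (6, 'abbabbbbaaabaababaabbaa')
  14 → (9, 'abbbbaaabaababaabbaa')
  15 → (26, 'baa')
  16 → (13, 'baaabaababaabbaa')
  17 → (3, 'baaabbabbbbaaabaababaabbaa')
  18 → (17, 'baababaabbaa')
  19 → (22, 'baabbaa')
  20 → (20, 'babaabbaa')
  21 → (0, 'babbaaabbabbbbaaabaababaabbaa')
  22 → (8, 'babbbbaaabaababaabbaa')
  23 → (25, 'bbaa')
  24 → (12, 'bbaaabaababaabbaa')
  25 → (2, 'bbaaabbabbbbaaabaababaabbaa')
  26 → (7, 'bbabbbbaaabaababaabbaa')
  27 → (11, 'bbbaaabaababaabbaa')
  28 → (10, 'bbbbaaabaababaabbaa')

SA = [28, 27, 14, 4, 15, 18, 23, 5, 16, 21, 19, 24, 1, 6, 9, 26, 13, 3, 17, 22, 20, 0, 8, 25, 12, 2, 7, 11, 10]
i: (SA[i-1],SA[i]) lcp shared
  1: (28,27) 1 'a'
  2: (27,14) 2 'aa'
  3: (14,4) 4 'aaab'
  4: (4,15) 2 'aa'
  5: (15,18) 4 'aaba'
  6: (18,23) 3 'aab'
  7: (23,5) 5 'aabba'
  8: (5,16) 1 'a'
  9: (16,21) 5 'abaab'
  10: (21,19) 3 'aba'
  11: (19,24) 2 'ab'
  12: (24,1) 5 'abbaa'
  13: (1,6) 4 'abba'
  14: (6,9) 3 'abb'
  15: (9,26) 0 ''
  16: (26,13) 3 'baa'
  17: (13,3) 5 'baaab'
  18: (3,17) 3 'baa'
  19: (17,22) 4 'baab'
  20: (22,20) 2 'ba'
  21: (20,0) 3 'bab'
  22: (0,8) 4 'babb'
  23: (8,25) 1 'b'
  24: (25,12) 4 'bbaa'
  25: (12,2) 6 'bbaaab'
  26: (2,7) 3 'bba'
  27: (7,11) 2 'bb'
  28: (11,10) 3 'bbb'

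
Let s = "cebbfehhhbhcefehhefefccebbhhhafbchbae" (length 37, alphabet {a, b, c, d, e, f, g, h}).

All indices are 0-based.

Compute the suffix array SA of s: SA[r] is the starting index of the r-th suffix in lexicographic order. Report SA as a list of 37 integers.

rank | idx | suffix
   0 |  35 | ae
   1 |  29 | afbchbae
   2 |  34 | bae
   3 |   2 | bbfehhhbhcefehhefefccebbhhhafbchbae
   4 |  24 | bbhhhafbchbae
   5 |  31 | bchbae
   6 |   3 | bfehhhbhcefehhefefccebbhhhafbchbae
   7 |   9 | bhcefehhefefccebbhhhafbchbae
   8 |  25 | bhhhafbchbae
   9 |  21 | ccebbhhhafbchbae
  10 |   0 | cebbfehhhbhcefehhefefccebbhhhafbchbae
  11 |  22 | cebbhhhafbchbae
  12 |  11 | cefehhefefccebbhhhafbchbae
  13 |  32 | chbae
  14 |  36 | e
  15 |   1 | ebbfehhhbhcefehhefefccebbhhhafbchbae
  16 |  23 | ebbhhhafbchbae
  17 |  19 | efccebbhhhafbchbae
  18 |  17 | efefccebbhhhafbchbae
  19 |  12 | efehhefefccebbhhhafbchbae
  20 |  14 | ehhefefccebbhhhafbchbae
  21 |   5 | ehhhbhcefehhefefccebbhhhafbchbae
  22 |  30 | fbchbae
  23 |  20 | fccebbhhhafbchbae
  24 |  18 | fefccebbhhhafbchbae
  25 |  13 | fehhefefccebbhhhafbchbae
  26 |   4 | fehhhbhcefehhefefccebbhhhafbchbae
  27 |  28 | hafbchbae
  28 |  33 | hbae
  29 |   8 | hbhcefehhefefccebbhhhafbchbae
  30 |  10 | hcefehhefefccebbhhhafbchbae
  31 |  16 | hefefccebbhhhafbchbae
  32 |  27 | hhafbchbae
  33 |   7 | hhbhcefehhefefccebbhhhafbchbae
  34 |  15 | hhefefccebbhhhafbchbae
  35 |  26 | hhhafbchbae
  36 |   6 | hhhbhcefehhefefccebbhhhafbchbae

[35, 29, 34, 2, 24, 31, 3, 9, 25, 21, 0, 22, 11, 32, 36, 1, 23, 19, 17, 12, 14, 5, 30, 20, 18, 13, 4, 28, 33, 8, 10, 16, 27, 7, 15, 26, 6]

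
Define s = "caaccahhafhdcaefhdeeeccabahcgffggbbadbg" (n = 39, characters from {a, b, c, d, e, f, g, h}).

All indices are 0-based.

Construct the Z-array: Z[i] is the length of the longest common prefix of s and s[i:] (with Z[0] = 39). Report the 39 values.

Z[0]=39
i=1: fresh scan; Z[1]=0
i=2: fresh scan; Z[2]=0
i=3: fresh scan; Z[3]=1 extend→box=[3,4)
i=4: fresh scan; Z[4]=2 extend→box=[4,6)
i=5: min(r-i=1, Z[1]=0)=0; Z[5]=0
i=6: fresh scan; Z[6]=0
i=7: fresh scan; Z[7]=0
i=8: fresh scan; Z[8]=0
i=9: fresh scan; Z[9]=0
i=10: fresh scan; Z[10]=0
i=11: fresh scan; Z[11]=0
i=12: fresh scan; Z[12]=2 extend→box=[12,14)
i=13: min(r-i=1, Z[1]=0)=0; Z[13]=0
i=14: fresh scan; Z[14]=0
i=15: fresh scan; Z[15]=0
i=16: fresh scan; Z[16]=0
i=17: fresh scan; Z[17]=0
i=18: fresh scan; Z[18]=0
i=19: fresh scan; Z[19]=0
i=20: fresh scan; Z[20]=0
i=21: fresh scan; Z[21]=1 extend→box=[21,22)
i=22: fresh scan; Z[22]=2 extend→box=[22,24)
i=23: min(r-i=1, Z[1]=0)=0; Z[23]=0
i=24: fresh scan; Z[24]=0
i=25: fresh scan; Z[25]=0
i=26: fresh scan; Z[26]=0
i=27: fresh scan; Z[27]=1 extend→box=[27,28)
i=28: fresh scan; Z[28]=0
i=29: fresh scan; Z[29]=0
i=30: fresh scan; Z[30]=0
i=31: fresh scan; Z[31]=0
i=32: fresh scan; Z[32]=0
i=33: fresh scan; Z[33]=0
i=34: fresh scan; Z[34]=0
i=35: fresh scan; Z[35]=0
i=36: fresh scan; Z[36]=0
i=37: fresh scan; Z[37]=0
i=38: fresh scan; Z[38]=0

[39, 0, 0, 1, 2, 0, 0, 0, 0, 0, 0, 0, 2, 0, 0, 0, 0, 0, 0, 0, 0, 1, 2, 0, 0, 0, 0, 1, 0, 0, 0, 0, 0, 0, 0, 0, 0, 0, 0]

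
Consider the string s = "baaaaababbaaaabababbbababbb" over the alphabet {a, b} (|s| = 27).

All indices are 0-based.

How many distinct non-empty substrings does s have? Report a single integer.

288

sorted suffixes:
  #0 SA[0]=1  'aaaaababbaaaabababbbababbb'
  #1 SA[1]=10  'aaaabababbbababbb'
  #2 SA[2]=2  'aaaababbaaaabababbbababbb'
  #3 SA[3]=11  'aaabababbbababbb'
  #4 SA[4]=3  'aaababbaaaabababbbababbb'
  #5 SA[5]=12  'aabababbbababbb'
  #6 SA[6]=4  'aababbaaaabababbbababbb'
  #7 SA[7]=13  'abababbbababbb'
  #8 SA[8]=5  'ababbaaaabababbbababbb'
  #9 SA[9]=21  'ababbb'
  #10 SA[10]=15  'ababbbababbb'
  #11 SA[11]=7  'abbaaaabababbbababbb'
  #12 SA[12]=23  'abbb'
  #13 SA[13]=17  'abbbababbb'
  #14 SA[14]=26  'b'
  #15 SA[15]=0  'baaaaababbaaaabababbbababbb'
  #16 SA[16]=9  'baaaabababbbababbb'
  #17 SA[17]=20  'bababbb'
  #18 SA[18]=14  'bababbbababbb'
  #19 SA[19]=6  'babbaaaabababbbababbb'
  #20 SA[20]=22  'babbb'
  #21 SA[21]=16  'babbbababbb'
  #22 SA[22]=25  'bb'
  #23 SA[23]=8  'bbaaaabababbbababbb'
  #24 SA[24]=19  'bbababbb'
  #25 SA[25]=24  'bbb'
  #26 SA[26]=18  'bbbababbb'

SA = [1, 10, 2, 11, 3, 12, 4, 13, 5, 21, 15, 7, 23, 17, 26, 0, 9, 20, 14, 6, 22, 16, 25, 8, 19, 24, 18]
[i] adj suffixes → lcp
  [1] 1/10 → 4 ('aaaa')
  [2] 10/2 → 7 ('aaaabab')
  [3] 2/11 → 3 ('aaa')
  [4] 11/3 → 6 ('aaabab')
  [5] 3/12 → 2 ('aa')
  [6] 12/4 → 5 ('aabab')
  [7] 4/13 → 1 ('a')
  [8] 13/5 → 4 ('abab')
  [9] 5/21 → 5 ('ababb')
  [10] 21/15 → 6 ('ababbb')
  [11] 15/7 → 2 ('ab')
  [12] 7/23 → 3 ('abb')
  [13] 23/17 → 4 ('abbb')
  [14] 17/26 → 0 ('')
  [15] 26/0 → 1 ('b')
  [16] 0/9 → 5 ('baaaa')
  [17] 9/20 → 2 ('ba')
  [18] 20/14 → 7 ('bababbb')
  [19] 14/6 → 3 ('bab')
  [20] 6/22 → 4 ('babb')
  [21] 22/16 → 5 ('babbb')
  [22] 16/25 → 1 ('b')
  [23] 25/8 → 2 ('bb')
  [24] 8/19 → 3 ('bba')
  [25] 19/24 → 2 ('bb')
  [26] 24/18 → 3 ('bbb')

n(n+1)/2 = 27·28/2 = 378
Σ LCP = 0 + 4 + 7 + 3 + 6 + 2 + 5 + 1 + 4 + 5 + 6 + 2 + 3 + 4 + 0 + 1 + 5 + 2 + 7 + 3 + 4 + 5 + 1 + 2 + 3 + 2 + 3 = 90
distinct = 378 − 90 = 288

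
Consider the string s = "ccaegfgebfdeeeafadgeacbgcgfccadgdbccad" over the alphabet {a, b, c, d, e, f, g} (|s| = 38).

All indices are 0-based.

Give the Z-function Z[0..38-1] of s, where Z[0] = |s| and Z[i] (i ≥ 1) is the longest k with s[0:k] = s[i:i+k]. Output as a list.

[38, 1, 0, 0, 0, 0, 0, 0, 0, 0, 0, 0, 0, 0, 0, 0, 0, 0, 0, 0, 0, 1, 0, 0, 1, 0, 0, 3, 1, 0, 0, 0, 0, 0, 3, 1, 0, 0]

Z[0]=38
i=1: outside box; Z[1]=1 grow→box=[1,2)
i=2: outside box; Z[2]=0
i=3: outside box; Z[3]=0
i=4: outside box; Z[4]=0
i=5: outside box; Z[5]=0
i=6: outside box; Z[6]=0
i=7: outside box; Z[7]=0
i=8: outside box; Z[8]=0
i=9: outside box; Z[9]=0
i=10: outside box; Z[10]=0
i=11: outside box; Z[11]=0
i=12: outside box; Z[12]=0
i=13: outside box; Z[13]=0
i=14: outside box; Z[14]=0
i=15: outside box; Z[15]=0
i=16: outside box; Z[16]=0
i=17: outside box; Z[17]=0
i=18: outside box; Z[18]=0
i=19: outside box; Z[19]=0
i=20: outside box; Z[20]=0
i=21: outside box; Z[21]=1 grow→box=[21,22)
i=22: outside box; Z[22]=0
i=23: outside box; Z[23]=0
i=24: outside box; Z[24]=1 grow→box=[24,25)
i=25: outside box; Z[25]=0
i=26: outside box; Z[26]=0
i=27: outside box; Z[27]=3 grow→box=[27,30)
i=28: min(r-i=2, Z[1]=1)=1; Z[28]=1
i=29: min(r-i=1, Z[2]=0)=0; Z[29]=0
i=30: outside box; Z[30]=0
i=31: outside box; Z[31]=0
i=32: outside box; Z[32]=0
i=33: outside box; Z[33]=0
i=34: outside box; Z[34]=3 grow→box=[34,37)
i=35: min(r-i=2, Z[1]=1)=1; Z[35]=1
i=36: min(r-i=1, Z[2]=0)=0; Z[36]=0
i=37: outside box; Z[37]=0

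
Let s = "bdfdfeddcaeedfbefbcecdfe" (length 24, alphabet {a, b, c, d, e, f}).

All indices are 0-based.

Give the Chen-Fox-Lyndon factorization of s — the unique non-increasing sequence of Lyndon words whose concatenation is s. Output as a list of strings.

emit factor 1: 'bdfdfeddc' (i=0, period=9)
emit factor 2: 'aeedfbefbcecdfe' (i=9, period=15)

["bdfdfeddc", "aeedfbefbcecdfe"]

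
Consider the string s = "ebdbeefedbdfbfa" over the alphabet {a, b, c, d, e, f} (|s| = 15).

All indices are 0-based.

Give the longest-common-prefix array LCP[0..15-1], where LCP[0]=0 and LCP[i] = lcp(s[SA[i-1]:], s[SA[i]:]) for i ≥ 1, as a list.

[0, 0, 2, 1, 1, 0, 2, 1, 0, 1, 1, 1, 0, 1, 1]

rank→(start, suffix):
  0 → (14, 'a')
  1 → (1, 'bdbeefedbdfbfa')
  2 → (9, 'bdfbfa')
  3 → (3, 'beefedbdfbfa')
  4 → (12, 'bfa')
  5 → (8, 'dbdfbfa')
  6 → (2, 'dbeefedbdfbfa')
  7 → (10, 'dfbfa')
  8 → (0, 'ebdbeefedbdfbfa')
  9 → (7, 'edbdfbfa')
  10 → (4, 'eefedbdfbfa')
  11 → (5, 'efedbdfbfa')
  12 → (13, 'fa')
  13 → (11, 'fbfa')
  14 → (6, 'fedbdfbfa')

SA = [14, 1, 9, 3, 12, 8, 2, 10, 0, 7, 4, 5, 13, 11, 6]
[i] adj suffixes → lcp
  [1] 14/1 → 0 ('')
  [2] 1/9 → 2 ('bd')
  [3] 9/3 → 1 ('b')
  [4] 3/12 → 1 ('b')
  [5] 12/8 → 0 ('')
  [6] 8/2 → 2 ('db')
  [7] 2/10 → 1 ('d')
  [8] 10/0 → 0 ('')
  [9] 0/7 → 1 ('e')
  [10] 7/4 → 1 ('e')
  [11] 4/5 → 1 ('e')
  [12] 5/13 → 0 ('')
  [13] 13/11 → 1 ('f')
  [14] 11/6 → 1 ('f')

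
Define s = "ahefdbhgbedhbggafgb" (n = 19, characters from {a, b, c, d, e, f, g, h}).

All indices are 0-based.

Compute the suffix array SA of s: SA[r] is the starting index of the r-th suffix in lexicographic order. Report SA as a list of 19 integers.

rank→(start, suffix):
  0 → (15, 'afgb')
  1 → (0, 'ahefdbhgbedhbggafgb')
  2 → (18, 'b')
  3 → (8, 'bedhbggafgb')
  4 → (12, 'bggafgb')
  5 → (5, 'bhgbedhbggafgb')
  6 → (4, 'dbhgbedhbggafgb')
  7 → (10, 'dhbggafgb')
  8 → (9, 'edhbggafgb')
  9 → (2, 'efdbhgbedhbggafgb')
  10 → (3, 'fdbhgbedhbggafgb')
  11 → (16, 'fgb')
  12 → (14, 'gafgb')
  13 → (17, 'gb')
  14 → (7, 'gbedhbggafgb')
  15 → (13, 'ggafgb')
  16 → (11, 'hbggafgb')
  17 → (1, 'hefdbhgbedhbggafgb')
  18 → (6, 'hgbedhbggafgb')

[15, 0, 18, 8, 12, 5, 4, 10, 9, 2, 3, 16, 14, 17, 7, 13, 11, 1, 6]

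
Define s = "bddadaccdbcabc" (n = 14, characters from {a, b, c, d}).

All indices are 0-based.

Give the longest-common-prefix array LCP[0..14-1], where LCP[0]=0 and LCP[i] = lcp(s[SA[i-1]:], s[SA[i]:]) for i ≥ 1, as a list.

sorted suffixes:
  #0 SA[0]=11  'abc'
  #1 SA[1]=5  'accdbcabc'
  #2 SA[2]=3  'adaccdbcabc'
  #3 SA[3]=12  'bc'
  #4 SA[4]=9  'bcabc'
  #5 SA[5]=0  'bddadaccdbcabc'
  #6 SA[6]=13  'c'
  #7 SA[7]=10  'cabc'
  #8 SA[8]=6  'ccdbcabc'
  #9 SA[9]=7  'cdbcabc'
  #10 SA[10]=4  'daccdbcabc'
  #11 SA[11]=2  'dadaccdbcabc'
  #12 SA[12]=8  'dbcabc'
  #13 SA[13]=1  'ddadaccdbcabc'

SA = [11, 5, 3, 12, 9, 0, 13, 10, 6, 7, 4, 2, 8, 1]
i: (SA[i-1],SA[i]) lcp shared
  1: (11,5) 1 'a'
  2: (5,3) 1 'a'
  3: (3,12) 0 ''
  4: (12,9) 2 'bc'
  5: (9,0) 1 'b'
  6: (0,13) 0 ''
  7: (13,10) 1 'c'
  8: (10,6) 1 'c'
  9: (6,7) 1 'c'
  10: (7,4) 0 ''
  11: (4,2) 2 'da'
  12: (2,8) 1 'd'
  13: (8,1) 1 'd'

[0, 1, 1, 0, 2, 1, 0, 1, 1, 1, 0, 2, 1, 1]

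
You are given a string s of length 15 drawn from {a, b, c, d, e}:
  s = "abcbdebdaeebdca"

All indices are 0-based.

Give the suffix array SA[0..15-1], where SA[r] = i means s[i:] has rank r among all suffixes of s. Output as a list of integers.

rank→(start, suffix):
  0 → (14, 'a')
  1 → (0, 'abcbdebdaeebdca')
  2 → (8, 'aeebdca')
  3 → (1, 'bcbdebdaeebdca')
  4 → (6, 'bdaeebdca')
  5 → (11, 'bdca')
  6 → (3, 'bdebdaeebdca')
  7 → (13, 'ca')
  8 → (2, 'cbdebdaeebdca')
  9 → (7, 'daeebdca')
  10 → (12, 'dca')
  11 → (4, 'debdaeebdca')
  12 → (5, 'ebdaeebdca')
  13 → (10, 'ebdca')
  14 → (9, 'eebdca')

[14, 0, 8, 1, 6, 11, 3, 13, 2, 7, 12, 4, 5, 10, 9]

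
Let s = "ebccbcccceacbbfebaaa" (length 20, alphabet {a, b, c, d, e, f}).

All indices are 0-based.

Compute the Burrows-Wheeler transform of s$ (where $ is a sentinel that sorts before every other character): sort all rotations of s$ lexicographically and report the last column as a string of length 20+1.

rank  rotation               last
    0  $ebccbcccceacbbfebaaa  a
    1  a$ebccbcccceacbbfebaa  a
    2  aa$ebccbcccceacbbfeba  a
    3  aaa$ebccbcccceacbbfeb  b
    4  acbbfebaaa$ebccbcccce  e
    5  baaa$ebccbcccceacbbfe  e
    6  bbfebaaa$ebccbcccceac  c
    7  bccbcccceacbbfebaaa$e  e
    8  bcccceacbbfebaaa$ebcc  c
    9  bfebaaa$ebccbcccceacb  b
   10  cbbfebaaa$ebccbccccea  a
   11  cbcccceacbbfebaaa$ebc  c
   12  ccbcccceacbbfebaaa$eb  b
   13  cccceacbbfebaaa$ebccb  b
   14  ccceacbbfebaaa$ebccbc  c
   15  cceacbbfebaaa$ebccbcc  c
   16  ceacbbfebaaa$ebccbccc  c
   17  eacbbfebaaa$ebccbcccc  c
   18  ebaaa$ebccbcccceacbbf  f
   19  ebccbcccceacbbfebaaa$  $
   20  febaaa$ebccbcccceacbb  b

aaabeececbacbbccccf$b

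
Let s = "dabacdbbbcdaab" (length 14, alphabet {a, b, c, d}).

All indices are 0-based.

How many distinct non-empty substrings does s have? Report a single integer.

sorted suffixes:
  #0 SA[0]=11  'aab'
  #1 SA[1]=12  'ab'
  #2 SA[2]=1  'abacdbbbcdaab'
  #3 SA[3]=3  'acdbbbcdaab'
  #4 SA[4]=13  'b'
  #5 SA[5]=2  'bacdbbbcdaab'
  #6 SA[6]=6  'bbbcdaab'
  #7 SA[7]=7  'bbcdaab'
  #8 SA[8]=8  'bcdaab'
  #9 SA[9]=9  'cdaab'
  #10 SA[10]=4  'cdbbbcdaab'
  #11 SA[11]=10  'daab'
  #12 SA[12]=0  'dabacdbbbcdaab'
  #13 SA[13]=5  'dbbbcdaab'

SA = [11, 12, 1, 3, 13, 2, 6, 7, 8, 9, 4, 10, 0, 5]
rank  pair      lcp
   1  s[11:],s[12:]  1  'a'
   2  s[12:],s[1:]  2  'ab'
   3  s[1:],s[3:]  1  'a'
   4  s[3:],s[13:]  0  ''
   5  s[13:],s[2:]  1  'b'
   6  s[2:],s[6:]  1  'b'
   7  s[6:],s[7:]  2  'bb'
   8  s[7:],s[8:]  1  'b'
   9  s[8:],s[9:]  0  ''
  10  s[9:],s[4:]  2  'cd'
  11  s[4:],s[10:]  0  ''
  12  s[10:],s[0:]  2  'da'
  13  s[0:],s[5:]  1  'd'

n(n+1)/2 = 14·15/2 = 105
Σ LCP = 0 + 1 + 2 + 1 + 0 + 1 + 1 + 2 + 1 + 0 + 2 + 0 + 2 + 1 = 14
distinct = 105 − 14 = 91

91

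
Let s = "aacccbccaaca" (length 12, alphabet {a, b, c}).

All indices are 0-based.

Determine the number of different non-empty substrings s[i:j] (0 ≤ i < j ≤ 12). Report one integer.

63

rank | idx | suffix
   0 |  11 | a
   1 |   8 | aaca
   2 |   0 | aacccbccaaca
   3 |   9 | aca
   4 |   1 | acccbccaaca
   5 |   5 | bccaaca
   6 |  10 | ca
   7 |   7 | caaca
   8 |   4 | cbccaaca
   9 |   6 | ccaaca
  10 |   3 | ccbccaaca
  11 |   2 | cccbccaaca

SA = [11, 8, 0, 9, 1, 5, 10, 7, 4, 6, 3, 2]
[i] adj suffixes → lcp
  [1] 11/8 → 1 ('a')
  [2] 8/0 → 3 ('aac')
  [3] 0/9 → 1 ('a')
  [4] 9/1 → 2 ('ac')
  [5] 1/5 → 0 ('')
  [6] 5/10 → 0 ('')
  [7] 10/7 → 2 ('ca')
  [8] 7/4 → 1 ('c')
  [9] 4/6 → 1 ('c')
  [10] 6/3 → 2 ('cc')
  [11] 3/2 → 2 ('cc')

n(n+1)/2 = 12·13/2 = 78
Σ LCP = 0 + 1 + 3 + 1 + 2 + 0 + 0 + 2 + 1 + 1 + 2 + 2 = 15
distinct = 78 − 15 = 63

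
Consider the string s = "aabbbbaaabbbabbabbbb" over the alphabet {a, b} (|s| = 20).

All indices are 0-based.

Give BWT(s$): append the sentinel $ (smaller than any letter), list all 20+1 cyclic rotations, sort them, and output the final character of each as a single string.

rank  rotation               last
    0  $aabbbbaaabbbabbabbbb  b
    1  aaabbbabbabbbb$aabbbb  b
    2  aabbbabbabbbb$aabbbba  a
    3  aabbbbaaabbbabbabbbb$  $
    4  abbabbbb$aabbbbaaabbb  b
    5  abbbabbabbbb$aabbbbaa  a
    6  abbbb$aabbbbaaabbbabb  b
    7  abbbbaaabbbabbabbbb$a  a
    8  b$aabbbbaaabbbabbabbb  b
    9  baaabbbabbabbbb$aabbb  b
   10  babbabbbb$aabbbbaaabb  b
   11  babbbb$aabbbbaaabbbab  b
   12  bb$aabbbbaaabbbabbabb  b
   13  bbaaabbbabbabbbb$aabb  b
   14  bbabbabbbb$aabbbbaaab  b
   15  bbabbbb$aabbbbaaabbba  a
   16  bbb$aabbbbaaabbbabbab  b
   17  bbbaaabbbabbabbbb$aab  b
   18  bbbabbabbbb$aabbbbaaa  a
   19  bbbb$aabbbbaaabbbabba  a
   20  bbbbaaabbbabbabbbb$aa  a

bba$bababbbbbbbabbaaa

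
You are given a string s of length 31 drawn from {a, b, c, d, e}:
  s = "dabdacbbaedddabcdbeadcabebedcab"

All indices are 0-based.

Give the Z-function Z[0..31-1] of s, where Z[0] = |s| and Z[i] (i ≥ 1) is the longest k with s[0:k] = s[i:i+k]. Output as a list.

Z[0]=31
i=1: outside box; Z[1]=0
i=2: outside box; Z[2]=0
i=3: outside box; Z[3]=2 grow→box=[3,5)
i=4: min(r-i=1, Z[1]=0)=0; Z[4]=0
i=5: outside box; Z[5]=0
i=6: outside box; Z[6]=0
i=7: outside box; Z[7]=0
i=8: outside box; Z[8]=0
i=9: outside box; Z[9]=0
i=10: outside box; Z[10]=1 grow→box=[10,11)
i=11: outside box; Z[11]=1 grow→box=[11,12)
i=12: outside box; Z[12]=3 grow→box=[12,15)
i=13: min(r-i=2, Z[1]=0)=0; Z[13]=0
i=14: min(r-i=1, Z[2]=0)=0; Z[14]=0
i=15: outside box; Z[15]=0
i=16: outside box; Z[16]=1 grow→box=[16,17)
i=17: outside box; Z[17]=0
i=18: outside box; Z[18]=0
i=19: outside box; Z[19]=0
i=20: outside box; Z[20]=1 grow→box=[20,21)
i=21: outside box; Z[21]=0
i=22: outside box; Z[22]=0
i=23: outside box; Z[23]=0
i=24: outside box; Z[24]=0
i=25: outside box; Z[25]=0
i=26: outside box; Z[26]=0
i=27: outside box; Z[27]=1 grow→box=[27,28)
i=28: outside box; Z[28]=0
i=29: outside box; Z[29]=0
i=30: outside box; Z[30]=0

[31, 0, 0, 2, 0, 0, 0, 0, 0, 0, 1, 1, 3, 0, 0, 0, 1, 0, 0, 0, 1, 0, 0, 0, 0, 0, 0, 1, 0, 0, 0]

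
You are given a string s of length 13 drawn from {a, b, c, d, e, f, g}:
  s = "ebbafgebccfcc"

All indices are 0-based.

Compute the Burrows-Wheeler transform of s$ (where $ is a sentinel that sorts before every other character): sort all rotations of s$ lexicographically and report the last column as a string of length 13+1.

cbbeecfbc$gcaf

rank  rotation        last
    0  $ebbafgebccfcc  c
    1  afgebccfcc$ebb  b
    2  bafgebccfcc$eb  b
    3  bbafgebccfcc$e  e
    4  bccfcc$ebbafge  e
    5  c$ebbafgebccfc  c
    6  cc$ebbafgebccf  f
    7  ccfcc$ebbafgeb  b
    8  cfcc$ebbafgebc  c
    9  ebbafgebccfcc$  $
   10  ebccfcc$ebbafg  g
   11  fcc$ebbafgebcc  c
   12  fgebccfcc$ebba  a
   13  gebccfcc$ebbaf  f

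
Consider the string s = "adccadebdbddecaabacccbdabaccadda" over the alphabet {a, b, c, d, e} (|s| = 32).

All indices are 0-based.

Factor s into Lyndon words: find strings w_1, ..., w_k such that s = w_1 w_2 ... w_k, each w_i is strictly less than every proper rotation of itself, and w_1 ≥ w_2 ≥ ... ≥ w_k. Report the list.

emit factor 1: 'adccadebdbddec' (i=0, period=14)
emit factor 2: 'aabacccbdabaccadd' (i=14, period=17)
emit factor 3: 'a' (i=31, period=1)

["adccadebdbddec", "aabacccbdabaccadd", "a"]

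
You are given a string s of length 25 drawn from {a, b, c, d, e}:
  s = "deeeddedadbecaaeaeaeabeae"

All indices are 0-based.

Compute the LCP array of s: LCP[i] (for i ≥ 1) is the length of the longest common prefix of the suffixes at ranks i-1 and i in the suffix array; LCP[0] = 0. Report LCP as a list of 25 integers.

rank | idx | suffix
   0 |  13 | aaeaeaeabeae
   1 |  20 | abeae
   2 |   8 | adbecaaeaeaeabeae
   3 |  23 | ae
   4 |  18 | aeabeae
   5 |  16 | aeaeabeae
   6 |  14 | aeaeaeabeae
   7 |  21 | beae
   8 |  10 | becaaeaeaeabeae
   9 |  12 | caaeaeaeabeae
  10 |   7 | dadbecaaeaeaeabeae
  11 |   9 | dbecaaeaeaeabeae
  12 |   4 | ddedadbecaaeaeaeabeae
  13 |   5 | dedadbecaaeaeaeabeae
  14 |   0 | deeeddedadbecaaeaeaeabeae
  15 |  24 | e
  16 |  19 | eabeae
  17 |  22 | eae
  18 |  17 | eaeabeae
  19 |  15 | eaeaeabeae
  20 |  11 | ecaaeaeaeabeae
  21 |   6 | edadbecaaeaeaeabeae
  22 |   3 | eddedadbecaaeaeaeabeae
  23 |   2 | eeddedadbecaaeaeaeabeae
  24 |   1 | eeeddedadbecaaeaeaeabeae

SA = [13, 20, 8, 23, 18, 16, 14, 21, 10, 12, 7, 9, 4, 5, 0, 24, 19, 22, 17, 15, 11, 6, 3, 2, 1]
[i] adj suffixes → lcp
  [1] 13/20 → 1 ('a')
  [2] 20/8 → 1 ('a')
  [3] 8/23 → 1 ('a')
  [4] 23/18 → 2 ('ae')
  [5] 18/16 → 3 ('aea')
  [6] 16/14 → 5 ('aeaea')
  [7] 14/21 → 0 ('')
  [8] 21/10 → 2 ('be')
  [9] 10/12 → 0 ('')
  [10] 12/7 → 0 ('')
  [11] 7/9 → 1 ('d')
  [12] 9/4 → 1 ('d')
  [13] 4/5 → 1 ('d')
  [14] 5/0 → 2 ('de')
  [15] 0/24 → 0 ('')
  [16] 24/19 → 1 ('e')
  [17] 19/22 → 2 ('ea')
  [18] 22/17 → 3 ('eae')
  [19] 17/15 → 4 ('eaea')
  [20] 15/11 → 1 ('e')
  [21] 11/6 → 1 ('e')
  [22] 6/3 → 2 ('ed')
  [23] 3/2 → 1 ('e')
  [24] 2/1 → 2 ('ee')

[0, 1, 1, 1, 2, 3, 5, 0, 2, 0, 0, 1, 1, 1, 2, 0, 1, 2, 3, 4, 1, 1, 2, 1, 2]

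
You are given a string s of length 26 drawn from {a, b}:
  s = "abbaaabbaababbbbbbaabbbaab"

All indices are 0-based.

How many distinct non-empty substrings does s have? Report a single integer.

273

rank | idx | suffix
   0 |   3 | aaabbaababbbbbbaabbbaab
   1 |  23 | aab
   2 |   8 | aababbbbbbaabbbaab
   3 |   4 | aabbaababbbbbbaabbbaab
   4 |  18 | aabbbaab
   5 |  24 | ab
   6 |   9 | ababbbbbbaabbbaab
   7 |   0 | abbaaabbaababbbbbbaabbbaab
   8 |   5 | abbaababbbbbbaabbbaab
   9 |  19 | abbbaab
  10 |  11 | abbbbbbaabbbaab
  11 |  25 | b
  12 |   2 | baaabbaababbbbbbaabbbaab
  13 |  22 | baab
  14 |   7 | baababbbbbbaabbbaab
  15 |  17 | baabbbaab
  16 |  10 | babbbbbbaabbbaab
  17 |   1 | bbaaabbaababbbbbbaabbbaab
  18 |  21 | bbaab
  19 |   6 | bbaababbbbbbaabbbaab
  20 |  16 | bbaabbbaab
  21 |  20 | bbbaab
  22 |  15 | bbbaabbbaab
  23 |  14 | bbbbaabbbaab
  24 |  13 | bbbbbaabbbaab
  25 |  12 | bbbbbbaabbbaab

SA = [3, 23, 8, 4, 18, 24, 9, 0, 5, 19, 11, 25, 2, 22, 7, 17, 10, 1, 21, 6, 16, 20, 15, 14, 13, 12]
[i] adj suffixes → lcp
  [1] 3/23 → 2 ('aa')
  [2] 23/8 → 3 ('aab')
  [3] 8/4 → 3 ('aab')
  [4] 4/18 → 4 ('aabb')
  [5] 18/24 → 1 ('a')
  [6] 24/9 → 2 ('ab')
  [7] 9/0 → 2 ('ab')
  [8] 0/5 → 5 ('abbaa')
  [9] 5/19 → 3 ('abb')
  [10] 19/11 → 4 ('abbb')
  [11] 11/25 → 0 ('')
  [12] 25/2 → 1 ('b')
  [13] 2/22 → 3 ('baa')
  [14] 22/7 → 4 ('baab')
  [15] 7/17 → 4 ('baab')
  [16] 17/10 → 2 ('ba')
  [17] 10/1 → 1 ('b')
  [18] 1/21 → 4 ('bbaa')
  [19] 21/6 → 5 ('bbaab')
  [20] 6/16 → 5 ('bbaab')
  [21] 16/20 → 2 ('bb')
  [22] 20/15 → 6 ('bbbaab')
  [23] 15/14 → 3 ('bbb')
  [24] 14/13 → 4 ('bbbb')
  [25] 13/12 → 5 ('bbbbb')

n(n+1)/2 = 26·27/2 = 351
Σ LCP = 0 + 2 + 3 + 3 + 4 + 1 + 2 + 2 + 5 + 3 + 4 + 0 + 1 + 3 + 4 + 4 + 2 + 1 + 4 + 5 + 5 + 2 + 6 + 3 + 4 + 5 = 78
distinct = 351 − 78 = 273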